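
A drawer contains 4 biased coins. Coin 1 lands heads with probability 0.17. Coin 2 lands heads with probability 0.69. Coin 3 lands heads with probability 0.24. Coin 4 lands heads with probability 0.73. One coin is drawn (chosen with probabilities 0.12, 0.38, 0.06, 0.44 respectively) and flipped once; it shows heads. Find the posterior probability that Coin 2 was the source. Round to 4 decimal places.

Tabulate prior·likelihood by source: [1] prior 0.12, lik 0.17, product 0.02040; [2] prior 0.38, lik 0.69, product 0.2622; [3] prior 0.06, lik 0.24, product 0.01440; [4] prior 0.44, lik 0.73, product 0.3212.
Normalizing constant = 0.61820; the posterior for Coin 2 is its product over the sum, 0.2622/0.61820 = 0.4241.

Posterior probability ≈ 0.4241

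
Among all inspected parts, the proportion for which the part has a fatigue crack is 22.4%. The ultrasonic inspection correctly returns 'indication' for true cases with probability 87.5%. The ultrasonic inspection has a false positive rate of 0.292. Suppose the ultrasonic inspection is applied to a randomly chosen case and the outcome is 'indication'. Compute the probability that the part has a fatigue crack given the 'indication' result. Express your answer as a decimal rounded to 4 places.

P(H | E) ≈ 0.4638

Write H for 'the part has a fatigue crack'. Prior odds H:¬H = 0.224/0.776 = 0.28866. For the 'indication' outcome, the likelihood ratio is 0.875/0.292 = 2.9966.
Posterior odds = 0.28866 × 2.9966 = 0.86499, so P(H|E) = 0.86499/(1+0.86499) = 0.4638.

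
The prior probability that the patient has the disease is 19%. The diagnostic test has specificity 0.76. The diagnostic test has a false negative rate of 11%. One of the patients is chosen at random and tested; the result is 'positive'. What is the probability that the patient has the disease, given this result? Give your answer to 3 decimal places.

Let H be the event that the patient has the disease. P(H) = 0.19, so P(¬H) = 0.81. With E the 'positive' result, P(E|H) = 0.89 and P(E|¬H) = 0.24.
P(E) = 0.89·0.19 + 0.24·0.81 = 0.16910 + 0.19440 = 0.36350.
By Bayes' theorem, P(H|E) = 0.16910 / 0.36350 = 0.465.

P(H | E) ≈ 0.465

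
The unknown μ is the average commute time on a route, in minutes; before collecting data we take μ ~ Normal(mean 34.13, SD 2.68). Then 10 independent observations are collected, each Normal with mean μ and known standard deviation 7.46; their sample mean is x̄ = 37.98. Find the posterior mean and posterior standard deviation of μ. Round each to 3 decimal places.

Posterior mean ≈ 36.299; posterior SD ≈ 1.771

With known σ, the Normal prior is conjugate. Weight on the data is w = (n/σ²)/(n/σ² + 1/τ₀²) = 0.179689/(0.179689+0.139229) = 0.56343.
Posterior mean = w·x̄ + (1−w)·μ₀ = 0.56343·37.98 + 0.43657·34.13 = 36.299. Posterior variance = 1/(0.179689+0.139229) = 3.13560, so SD = 1.771.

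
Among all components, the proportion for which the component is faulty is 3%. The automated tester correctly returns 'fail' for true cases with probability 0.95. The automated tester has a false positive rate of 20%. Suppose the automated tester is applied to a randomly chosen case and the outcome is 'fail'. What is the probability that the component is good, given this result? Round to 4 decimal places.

P(¬H | E) ≈ 0.8719

Let H be the event that the component is faulty. P(H) = 0.03, so P(¬H) = 0.97. With E the 'fail' result, P(E|H) = 0.95 and P(E|¬H) = 0.2.
P(E) = 0.95·0.03 + 0.2·0.97 = 0.028500 + 0.19400 = 0.22250.
By Bayes' theorem, P(H|E) = 0.028500 / 0.22250 = 0.1281. Hence P(¬H|E) = 1 − 0.1281 = 0.8719.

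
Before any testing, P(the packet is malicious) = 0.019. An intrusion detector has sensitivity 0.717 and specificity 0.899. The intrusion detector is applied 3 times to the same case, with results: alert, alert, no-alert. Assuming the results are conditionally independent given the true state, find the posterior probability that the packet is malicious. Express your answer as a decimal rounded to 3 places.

Posterior P(H) ≈ 0.235

Let H be the event that the packet is malicious; start with P(H) = 0.019. P('alert'|H) = 0.717, P('alert'|¬H) = 0.101.
Update on result 1 ('alert'): P(H) ← 0.717·0.0190 / (0.717·0.0190 + 0.101·0.9810) = 0.013623/0.11270 = 0.1209.
Update on result 2 ('alert'): P(H) ← 0.717·0.1209 / (0.717·0.1209 + 0.101·0.8791) = 0.086667/0.17546 = 0.4939.
Update on result 3 ('no-alert'): P(H) ← 0.283·0.4939 / (0.283·0.4939 + 0.899·0.5061) = 0.13979/0.59473 = 0.2350.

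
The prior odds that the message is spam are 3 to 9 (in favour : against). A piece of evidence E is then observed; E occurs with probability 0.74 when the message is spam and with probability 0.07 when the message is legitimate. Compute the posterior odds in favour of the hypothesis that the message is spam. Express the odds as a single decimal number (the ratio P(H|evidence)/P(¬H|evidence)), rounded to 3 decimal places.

Prior odds = 3/9 = 0.33333. In log-odds, ln(0.33333) = -1.0986.
Add log likelihood ratio: ln(10.571) = 2.3582.
Posterior log-odds = 1.2595, so posterior odds = exp(1.2595) = 3.5238.

Posterior odds ≈ 3.524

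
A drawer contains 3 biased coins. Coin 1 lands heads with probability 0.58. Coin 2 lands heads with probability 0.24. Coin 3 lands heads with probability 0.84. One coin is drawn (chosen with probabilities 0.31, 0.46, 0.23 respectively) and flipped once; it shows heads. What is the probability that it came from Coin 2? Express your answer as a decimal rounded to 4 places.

Posterior probability ≈ 0.2284

P(heads|C1) = 0.58; P(heads|C2) = 0.24; P(heads|C3) = 0.84.
Prior × likelihood for each source: 0.31·0.58=0.1798, 0.46·0.24=0.1104, 0.23·0.84=0.1932. Summing gives P(heads) = 0.48340.
P(Coin 2 | heads) = 0.1104 / 0.48340 = 0.2284.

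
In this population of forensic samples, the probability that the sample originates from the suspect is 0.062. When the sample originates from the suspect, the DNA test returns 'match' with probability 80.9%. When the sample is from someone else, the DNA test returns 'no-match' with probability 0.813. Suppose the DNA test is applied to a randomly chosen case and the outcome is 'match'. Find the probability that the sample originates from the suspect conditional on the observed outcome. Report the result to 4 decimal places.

P(H | E) ≈ 0.2224

Let H be the event that the sample originates from the suspect. P(H) = 0.062, so P(¬H) = 0.938. With E the 'match' result, P(E|H) = 0.809 and P(E|¬H) = 0.187.
P(E) = 0.809·0.062 + 0.187·0.938 = 0.050158 + 0.17541 = 0.22556.
By Bayes' theorem, P(H|E) = 0.050158 / 0.22556 = 0.2224.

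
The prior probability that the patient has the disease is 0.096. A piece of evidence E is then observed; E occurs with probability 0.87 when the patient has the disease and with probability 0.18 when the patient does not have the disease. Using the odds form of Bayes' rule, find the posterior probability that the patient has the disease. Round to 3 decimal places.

Prior odds = 0.096/(1−0.096) = 0.10619.
Likelihood ratio for E = 0.87/0.18 = 4.8333.
Posterior odds = prior odds × LR = 0.51327.
Posterior probability = odds/(1+odds) = 0.51327/1.5133 = 0.339.

Posterior probability ≈ 0.339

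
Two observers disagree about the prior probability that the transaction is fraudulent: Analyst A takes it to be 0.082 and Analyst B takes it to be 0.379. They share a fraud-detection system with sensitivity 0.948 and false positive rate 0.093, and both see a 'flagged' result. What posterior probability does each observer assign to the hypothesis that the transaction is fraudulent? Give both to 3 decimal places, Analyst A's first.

Analyst A: 0.477; Analyst B: 0.862

The likelihood ratio for a 'flagged' result is 0.948/0.093 = 10.194.
Analyst A: prior odds 0.082/0.918 = 0.089325; posterior odds 0.91053; posterior probability 0.477.
Analyst B: prior odds 0.379/0.621 = 0.61031; posterior odds 6.2212; posterior probability 0.862.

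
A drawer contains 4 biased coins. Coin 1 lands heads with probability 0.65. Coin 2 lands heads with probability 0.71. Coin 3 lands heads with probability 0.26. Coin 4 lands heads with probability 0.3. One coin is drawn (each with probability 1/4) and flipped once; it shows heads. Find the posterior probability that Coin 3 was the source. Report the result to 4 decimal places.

Tabulate prior·likelihood by source: [1] prior 0.25, lik 0.65, product 0.1625; [2] prior 0.25, lik 0.71, product 0.1775; [3] prior 0.25, lik 0.26, product 0.06500; [4] prior 0.25, lik 0.3, product 0.07500.
Normalizing constant = 0.48000; the posterior for Coin 3 is its product over the sum, 0.06500/0.48000 = 0.1354.

Posterior probability ≈ 0.1354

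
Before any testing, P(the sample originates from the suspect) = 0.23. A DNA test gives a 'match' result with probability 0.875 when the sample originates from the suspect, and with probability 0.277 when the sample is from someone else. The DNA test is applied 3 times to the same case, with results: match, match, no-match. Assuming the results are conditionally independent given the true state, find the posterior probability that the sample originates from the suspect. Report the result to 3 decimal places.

Let H be the event that the sample originates from the suspect; start with P(H) = 0.23. P('match'|H) = 0.875, P('match'|¬H) = 0.277.
Update on result 1 ('match'): P(H) ← 0.875·0.2300 / (0.875·0.2300 + 0.277·0.7700) = 0.20125/0.41454 = 0.4855.
Update on result 2 ('match'): P(H) ← 0.875·0.4855 / (0.875·0.4855 + 0.277·0.5145) = 0.42479/0.56732 = 0.7488.
Update on result 3 ('no-match'): P(H) ← 0.125·0.7488 / (0.125·0.7488 + 0.723·0.2512) = 0.093597/0.27523 = 0.3401.

Posterior P(H) ≈ 0.340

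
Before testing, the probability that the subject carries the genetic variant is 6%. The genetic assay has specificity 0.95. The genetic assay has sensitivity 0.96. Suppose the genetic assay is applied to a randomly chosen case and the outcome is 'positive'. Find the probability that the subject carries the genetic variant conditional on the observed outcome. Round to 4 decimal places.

Write H for 'the subject carries the genetic variant'. Prior odds H:¬H = 0.06/0.94 = 0.063830. For the 'positive' outcome, the likelihood ratio is 0.96/0.05 = 19.200.
Posterior odds = 0.063830 × 19.200 = 1.2255, so P(H|E) = 1.2255/(1+1.2255) = 0.5507.

P(H | E) ≈ 0.5507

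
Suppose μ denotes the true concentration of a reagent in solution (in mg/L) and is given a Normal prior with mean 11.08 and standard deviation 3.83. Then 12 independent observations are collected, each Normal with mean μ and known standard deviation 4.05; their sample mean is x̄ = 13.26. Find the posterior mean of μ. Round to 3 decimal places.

Prior precision 1/τ₀² = 1/3.83² = 0.0681714; data precision n/σ² = 12/4.05² = 0.731596.
Posterior precision = 0.0681714 + 0.731596 = 0.799767.
Posterior mean = (0.0681714·11.08 + 0.731596·13.26) / 0.799767 = 13.074.

Posterior mean ≈ 13.074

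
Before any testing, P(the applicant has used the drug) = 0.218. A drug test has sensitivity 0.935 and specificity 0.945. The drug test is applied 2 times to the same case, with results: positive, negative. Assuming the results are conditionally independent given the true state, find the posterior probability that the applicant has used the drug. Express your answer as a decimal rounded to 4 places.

Let H be the event that the applicant has used the drug; start with P(H) = 0.218. P('positive'|H) = 0.935, P('positive'|¬H) = 0.055.
Update on result 1 ('positive'): P(H) ← 0.935·0.2180 / (0.935·0.2180 + 0.055·0.7820) = 0.20383/0.24684 = 0.8258.
Update on result 2 ('negative'): P(H) ← 0.065·0.8258 / (0.065·0.8258 + 0.945·0.1742) = 0.053674/0.21833 = 0.2458.

Posterior P(H) ≈ 0.2458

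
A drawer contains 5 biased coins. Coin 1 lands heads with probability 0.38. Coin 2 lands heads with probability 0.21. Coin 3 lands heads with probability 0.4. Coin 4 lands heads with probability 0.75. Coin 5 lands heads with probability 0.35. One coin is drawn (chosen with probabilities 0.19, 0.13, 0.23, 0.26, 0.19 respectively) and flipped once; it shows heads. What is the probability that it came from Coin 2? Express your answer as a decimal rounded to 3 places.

Posterior probability ≈ 0.060

Tabulate prior·likelihood by source: [1] prior 0.19, lik 0.38, product 0.07220; [2] prior 0.13, lik 0.21, product 0.02730; [3] prior 0.23, lik 0.4, product 0.09200; [4] prior 0.26, lik 0.75, product 0.1950; [5] prior 0.19, lik 0.35, product 0.06650.
Normalizing constant = 0.45300; the posterior for Coin 2 is its product over the sum, 0.02730/0.45300 = 0.060.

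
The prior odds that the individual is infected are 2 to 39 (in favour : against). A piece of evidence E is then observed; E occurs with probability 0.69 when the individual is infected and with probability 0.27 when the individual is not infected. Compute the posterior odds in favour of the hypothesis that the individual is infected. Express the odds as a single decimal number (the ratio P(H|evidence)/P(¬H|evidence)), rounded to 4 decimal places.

Prior odds = 2/39 = 0.051282. In log-odds, ln(0.051282) = -2.9704.
Add log likelihood ratio: ln(2.5556) = 0.93827.
Posterior log-odds = -2.0321, so posterior odds = exp(-2.0321) = 0.13105.

Posterior odds ≈ 0.1311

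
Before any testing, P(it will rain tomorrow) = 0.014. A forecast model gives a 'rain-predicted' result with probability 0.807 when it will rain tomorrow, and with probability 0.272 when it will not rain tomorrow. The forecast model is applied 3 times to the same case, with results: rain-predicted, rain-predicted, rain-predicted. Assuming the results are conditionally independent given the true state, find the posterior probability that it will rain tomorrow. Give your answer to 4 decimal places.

Let H be the event that it will rain tomorrow; start with P(H) = 0.014. P('rain-predicted'|H) = 0.807, P('rain-predicted'|¬H) = 0.272.
Update on result 1 ('rain-predicted'): P(H) ← 0.807·0.0140 / (0.807·0.0140 + 0.272·0.9860) = 0.011298/0.27949 = 0.0404.
Update on result 2 ('rain-predicted'): P(H) ← 0.807·0.0404 / (0.807·0.0404 + 0.272·0.9596) = 0.032622/0.29363 = 0.1111.
Update on result 3 ('rain-predicted'): P(H) ← 0.807·0.1111 / (0.807·0.1111 + 0.272·0.8889) = 0.089658/0.33144 = 0.2705.

Posterior P(H) ≈ 0.2705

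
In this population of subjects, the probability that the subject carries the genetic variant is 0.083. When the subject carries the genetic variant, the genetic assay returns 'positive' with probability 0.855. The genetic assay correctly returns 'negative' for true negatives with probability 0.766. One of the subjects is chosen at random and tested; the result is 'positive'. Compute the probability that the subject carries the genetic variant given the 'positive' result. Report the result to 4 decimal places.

Write H for 'the subject carries the genetic variant'. Prior odds H:¬H = 0.083/0.917 = 0.090513. For the 'positive' outcome, the likelihood ratio is 0.855/0.234 = 3.6538.
Posterior odds = 0.090513 × 3.6538 = 0.33072, so P(H|E) = 0.33072/(1+0.33072) = 0.2485.

P(H | E) ≈ 0.2485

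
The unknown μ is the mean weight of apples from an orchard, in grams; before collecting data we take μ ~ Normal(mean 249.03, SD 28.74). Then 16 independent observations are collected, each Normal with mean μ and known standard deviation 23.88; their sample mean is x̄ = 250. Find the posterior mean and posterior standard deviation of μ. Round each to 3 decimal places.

Prior precision 1/τ₀² = 1/28.74² = 0.00121067; data precision n/σ² = 16/23.88² = 0.0280577.
Posterior precision = 0.00121067 + 0.0280577 = 0.0292683, giving posterior SD = 1/√0.0292683 = 5.845.
Posterior mean = (0.00121067·249.03 + 0.0280577·250) / 0.0292683 = 249.960.

Posterior mean ≈ 249.960; posterior SD ≈ 5.845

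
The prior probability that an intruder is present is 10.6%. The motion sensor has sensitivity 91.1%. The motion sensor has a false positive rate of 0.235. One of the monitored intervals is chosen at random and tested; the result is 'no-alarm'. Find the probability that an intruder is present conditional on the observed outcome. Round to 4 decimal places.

Write H for 'an intruder is present'. Prior odds H:¬H = 0.106/0.894 = 0.11857. For the 'no-alarm' outcome, the likelihood ratio is 0.089/0.765 = 0.11634.
Posterior odds = 0.11857 × 0.11634 = 0.013794, so P(H|E) = 0.013794/(1+0.013794) = 0.0136.

P(H | E) ≈ 0.0136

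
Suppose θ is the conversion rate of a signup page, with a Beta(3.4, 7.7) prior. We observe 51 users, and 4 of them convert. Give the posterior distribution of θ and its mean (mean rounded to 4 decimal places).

The binomial likelihood is conjugate to the Beta prior: with 4 successes and 47 failures, the posterior is Beta(3.4+4, 7.7+47) = Beta(7.4, 54.7).
E[θ | data] = 7.4/(7.4+54.7) = 0.1192.

Posterior: Beta(7.4, 54.7); mean ≈ 0.1192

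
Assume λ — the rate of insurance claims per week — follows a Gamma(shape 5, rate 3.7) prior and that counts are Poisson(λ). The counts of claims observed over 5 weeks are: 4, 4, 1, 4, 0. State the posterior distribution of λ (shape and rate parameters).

Total count ∑xᵢ = 13 over n = 5 weeks.
Gamma is conjugate to the Poisson likelihood: posterior is Gamma(shape = 5+13 = 18, rate = 3.7+5 = 8.7).

Posterior: Gamma(shape=18, rate=8.7)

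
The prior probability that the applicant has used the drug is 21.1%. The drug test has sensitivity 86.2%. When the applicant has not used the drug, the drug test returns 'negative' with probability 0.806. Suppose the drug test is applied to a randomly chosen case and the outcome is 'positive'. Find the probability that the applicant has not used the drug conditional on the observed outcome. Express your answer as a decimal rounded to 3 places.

P(¬H | E) ≈ 0.457

Let H be the event that the applicant has used the drug. P(H) = 0.211, so P(¬H) = 0.789. With E the 'positive' result, P(E|H) = 0.862 and P(E|¬H) = 0.194.
P(E) = 0.862·0.211 + 0.194·0.789 = 0.18188 + 0.15307 = 0.33495.
By Bayes' theorem, P(H|E) = 0.18188 / 0.33495 = 0.543. Hence P(¬H|E) = 1 − 0.543 = 0.457.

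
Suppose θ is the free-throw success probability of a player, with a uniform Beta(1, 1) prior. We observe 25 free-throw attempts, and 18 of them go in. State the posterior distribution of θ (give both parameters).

Posterior: Beta(19, 8)

The binomial likelihood is conjugate to the Beta prior: with 18 successes and 7 failures, the posterior is Beta(1+18, 1+7) = Beta(19, 8).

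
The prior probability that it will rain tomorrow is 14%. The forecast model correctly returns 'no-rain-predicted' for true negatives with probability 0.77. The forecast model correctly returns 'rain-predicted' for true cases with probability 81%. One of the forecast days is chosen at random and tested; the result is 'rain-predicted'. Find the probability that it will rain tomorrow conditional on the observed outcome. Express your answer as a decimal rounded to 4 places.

Write H for 'it will rain tomorrow'. Prior odds H:¬H = 0.14/0.86 = 0.16279. For the 'rain-predicted' outcome, the likelihood ratio is 0.81/0.23 = 3.5217.
Posterior odds = 0.16279 × 3.5217 = 0.57331, so P(H|E) = 0.57331/(1+0.57331) = 0.3644.

P(H | E) ≈ 0.3644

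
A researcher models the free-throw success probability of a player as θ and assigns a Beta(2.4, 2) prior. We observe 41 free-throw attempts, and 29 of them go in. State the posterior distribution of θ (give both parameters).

The binomial likelihood is conjugate to the Beta prior: with 29 successes and 12 failures, the posterior is Beta(2.4+29, 2+12) = Beta(31.4, 14).

Posterior: Beta(31.4, 14)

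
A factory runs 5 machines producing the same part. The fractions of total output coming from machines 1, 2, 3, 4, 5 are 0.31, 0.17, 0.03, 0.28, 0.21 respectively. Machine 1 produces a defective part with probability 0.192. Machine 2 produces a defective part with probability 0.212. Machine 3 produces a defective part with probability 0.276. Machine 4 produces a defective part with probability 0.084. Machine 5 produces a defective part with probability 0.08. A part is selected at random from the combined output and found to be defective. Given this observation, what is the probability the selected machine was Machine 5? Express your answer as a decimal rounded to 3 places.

P(defective|M1) = 0.192; P(defective|M2) = 0.212; P(defective|M3) = 0.276; P(defective|M4) = 0.084; P(defective|M5) = 0.08.
Prior × likelihood for each source: 0.31·0.192=0.05952, 0.17·0.212=0.03604, 0.03·0.276=0.008280, 0.28·0.084=0.02352, 0.21·0.08=0.01680. Summing gives P(defective) = 0.14416.
P(Machine 5 | defective) = 0.01680 / 0.14416 = 0.117.

Posterior probability ≈ 0.117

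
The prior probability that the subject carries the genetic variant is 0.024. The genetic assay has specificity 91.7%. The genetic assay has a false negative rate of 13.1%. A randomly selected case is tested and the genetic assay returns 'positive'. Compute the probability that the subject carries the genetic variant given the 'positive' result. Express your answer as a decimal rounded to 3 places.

P(H | E) ≈ 0.205

Let H be the event that the subject carries the genetic variant. P(H) = 0.024, so P(¬H) = 0.976. With E the 'positive' result, P(E|H) = 0.869 and P(E|¬H) = 0.083.
P(E) = 0.869·0.024 + 0.083·0.976 = 0.020856 + 0.081008 = 0.10186.
By Bayes' theorem, P(H|E) = 0.020856 / 0.10186 = 0.205.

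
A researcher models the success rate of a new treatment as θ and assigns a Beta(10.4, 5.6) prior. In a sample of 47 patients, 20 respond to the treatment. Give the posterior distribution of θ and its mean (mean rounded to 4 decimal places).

Posterior: Beta(30.4, 32.6); mean ≈ 0.4825

Observing 20 successes and 27 failures updates Beta(10.4, 5.6) by adding the success and failure counts to the two shape parameters: α = 10.4+20 = 30.4, β = 5.6+27 = 32.6.
Posterior mean = α/(α+β) = 30.4/63 = 0.4825.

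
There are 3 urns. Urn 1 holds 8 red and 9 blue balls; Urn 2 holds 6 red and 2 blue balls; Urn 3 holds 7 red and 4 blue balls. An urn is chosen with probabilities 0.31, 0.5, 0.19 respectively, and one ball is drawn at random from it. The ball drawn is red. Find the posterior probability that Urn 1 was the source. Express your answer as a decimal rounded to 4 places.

Tabulate prior·likelihood by source: [1] prior 0.31, lik 0.4706, product 0.1459; [2] prior 0.5, lik 0.75, product 0.3750; [3] prior 0.19, lik 0.6364, product 0.1209.
Normalizing constant = 0.64179; the posterior for Urn 1 is its product over the sum, 0.1459/0.64179 = 0.2273.

Posterior probability ≈ 0.2273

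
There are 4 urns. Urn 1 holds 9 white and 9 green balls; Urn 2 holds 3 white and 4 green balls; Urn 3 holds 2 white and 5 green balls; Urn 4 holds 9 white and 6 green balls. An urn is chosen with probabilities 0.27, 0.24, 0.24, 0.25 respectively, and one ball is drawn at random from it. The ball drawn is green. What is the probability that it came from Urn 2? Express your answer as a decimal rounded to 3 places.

P(green|Urn 1) = 0.5; P(green|Urn 2) = 0.5714; P(green|Urn 3) = 0.7143; P(green|Urn 4) = 0.4.
Prior × likelihood for each source: 0.27·0.5=0.1350, 0.24·0.5714=0.1371, 0.24·0.7143=0.1714, 0.25·0.4=0.1000. Summing gives P(green) = 0.54357.
P(Urn 2 | green) = 0.1371 / 0.54357 = 0.252.

Posterior probability ≈ 0.252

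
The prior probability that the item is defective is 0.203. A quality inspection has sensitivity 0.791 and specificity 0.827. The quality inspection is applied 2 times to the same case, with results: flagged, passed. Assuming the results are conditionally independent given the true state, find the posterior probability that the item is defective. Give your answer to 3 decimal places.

Let H be the event that the item is defective; start with P(H) = 0.203. P('flagged'|H) = 0.791, P('flagged'|¬H) = 0.173.
Update on result 1 ('flagged'): P(H) ← 0.791·0.2030 / (0.791·0.2030 + 0.173·0.7970) = 0.16057/0.29845 = 0.5380.
Update on result 2 ('passed'): P(H) ← 0.209·0.5380 / (0.209·0.5380 + 0.827·0.4620) = 0.11245/0.49451 = 0.2274.

Posterior P(H) ≈ 0.227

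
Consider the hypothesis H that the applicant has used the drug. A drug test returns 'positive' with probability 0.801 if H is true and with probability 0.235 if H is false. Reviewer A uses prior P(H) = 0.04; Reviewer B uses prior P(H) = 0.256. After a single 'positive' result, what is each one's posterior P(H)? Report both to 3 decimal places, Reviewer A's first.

Reviewer A: 0.124; Reviewer B: 0.540

The likelihood ratio for a 'positive' result is 0.801/0.235 = 3.4085.
Reviewer A: prior odds 0.04/0.96 = 0.041667; posterior odds 0.14202; posterior probability 0.124.
Reviewer B: prior odds 0.256/0.744 = 0.34409; posterior odds 1.1728; posterior probability 0.540.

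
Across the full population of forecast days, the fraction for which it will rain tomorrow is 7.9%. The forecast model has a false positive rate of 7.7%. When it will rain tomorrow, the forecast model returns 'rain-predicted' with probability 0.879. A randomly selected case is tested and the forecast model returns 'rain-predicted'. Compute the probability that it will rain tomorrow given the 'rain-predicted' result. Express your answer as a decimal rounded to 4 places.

P(H | E) ≈ 0.4947

Write H for 'it will rain tomorrow'. Prior odds H:¬H = 0.079/0.921 = 0.085776. For the 'rain-predicted' outcome, the likelihood ratio is 0.879/0.077 = 11.416.
Posterior odds = 0.085776 × 11.416 = 0.97919, so P(H|E) = 0.97919/(1+0.97919) = 0.4947.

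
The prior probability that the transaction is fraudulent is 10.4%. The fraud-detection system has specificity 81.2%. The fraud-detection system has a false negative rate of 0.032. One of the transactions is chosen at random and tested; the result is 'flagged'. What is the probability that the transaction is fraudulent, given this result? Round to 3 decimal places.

P(H | E) ≈ 0.374

Let H be the event that the transaction is fraudulent. P(H) = 0.104, so P(¬H) = 0.896. With E the 'flagged' result, P(E|H) = 0.968 and P(E|¬H) = 0.188.
P(E) = 0.968·0.104 + 0.188·0.896 = 0.10067 + 0.16845 = 0.26912.
By Bayes' theorem, P(H|E) = 0.10067 / 0.26912 = 0.374.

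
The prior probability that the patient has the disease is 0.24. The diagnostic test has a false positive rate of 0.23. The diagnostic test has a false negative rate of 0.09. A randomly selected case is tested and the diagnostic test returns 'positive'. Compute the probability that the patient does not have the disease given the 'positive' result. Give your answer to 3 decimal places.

P(¬H | E) ≈ 0.445

Let H be the event that the patient has the disease. P(H) = 0.24, so P(¬H) = 0.76. With E the 'positive' result, P(E|H) = 0.91 and P(E|¬H) = 0.23.
P(E) = 0.91·0.24 + 0.23·0.76 = 0.21840 + 0.17480 = 0.39320.
By Bayes' theorem, P(H|E) = 0.21840 / 0.39320 = 0.555. Hence P(¬H|E) = 1 − 0.555 = 0.445.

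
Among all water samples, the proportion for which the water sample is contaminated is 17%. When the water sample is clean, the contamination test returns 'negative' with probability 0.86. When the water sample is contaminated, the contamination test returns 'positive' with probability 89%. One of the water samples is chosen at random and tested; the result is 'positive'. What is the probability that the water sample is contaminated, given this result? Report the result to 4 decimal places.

P(H | E) ≈ 0.5656

Write H for 'the water sample is contaminated'. Prior odds H:¬H = 0.17/0.83 = 0.20482. For the 'positive' outcome, the likelihood ratio is 0.89/0.14 = 6.3571.
Posterior odds = 0.20482 × 6.3571 = 1.3021, so P(H|E) = 1.3021/(1+1.3021) = 0.5656.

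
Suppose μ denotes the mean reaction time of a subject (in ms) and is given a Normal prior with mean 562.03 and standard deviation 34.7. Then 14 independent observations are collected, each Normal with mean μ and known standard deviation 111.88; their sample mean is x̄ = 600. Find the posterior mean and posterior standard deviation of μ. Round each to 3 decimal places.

Posterior mean ≈ 583.820; posterior SD ≈ 22.652

With known σ, the Normal prior is conjugate. Weight on the data is w = (n/σ²)/(n/σ² + 1/τ₀²) = 0.00111847/(0.00111847+0.00083050) = 0.57388.
Posterior mean = w·x̄ + (1−w)·μ₀ = 0.57388·600 + 0.42612·562.03 = 583.820. Posterior variance = 1/(0.00111847+0.00083050) = 513.092, so SD = 22.652.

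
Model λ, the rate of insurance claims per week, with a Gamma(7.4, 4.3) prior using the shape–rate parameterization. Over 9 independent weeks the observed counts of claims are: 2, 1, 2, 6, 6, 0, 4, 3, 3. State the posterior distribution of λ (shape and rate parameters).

Total count ∑xᵢ = 27 over n = 9 weeks.
Gamma is conjugate to the Poisson likelihood: posterior is Gamma(shape = 7.4+27 = 34.4, rate = 4.3+9 = 13.3).

Posterior: Gamma(shape=34.4, rate=13.3)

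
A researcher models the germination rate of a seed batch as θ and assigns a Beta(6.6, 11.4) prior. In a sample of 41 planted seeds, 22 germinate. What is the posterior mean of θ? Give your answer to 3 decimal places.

The binomial likelihood is conjugate to the Beta prior: with 22 successes and 19 failures, the posterior is Beta(6.6+22, 11.4+19) = Beta(28.6, 30.4).
Posterior mean = α/(α+β) = 28.6/59 = 0.485.

Posterior mean ≈ 0.485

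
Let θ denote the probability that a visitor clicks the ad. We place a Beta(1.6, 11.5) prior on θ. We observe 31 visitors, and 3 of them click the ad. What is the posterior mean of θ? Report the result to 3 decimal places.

Posterior mean ≈ 0.104

Observing 3 successes and 28 failures updates Beta(1.6, 11.5) by adding the success and failure counts to the two shape parameters: α = 1.6+3 = 4.6, β = 11.5+28 = 39.5.
E[θ | data] = 4.6/(4.6+39.5) = 0.104.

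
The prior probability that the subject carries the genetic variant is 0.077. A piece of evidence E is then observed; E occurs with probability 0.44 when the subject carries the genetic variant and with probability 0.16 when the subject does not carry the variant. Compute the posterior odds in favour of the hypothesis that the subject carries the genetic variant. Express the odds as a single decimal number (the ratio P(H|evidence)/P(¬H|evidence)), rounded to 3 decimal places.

Prior odds = 0.077/(1−0.077) = 0.083424.
Likelihood ratio for E = 0.44/0.16 = 2.7500.
Posterior odds = prior odds × LR = 0.22941.

Posterior odds ≈ 0.229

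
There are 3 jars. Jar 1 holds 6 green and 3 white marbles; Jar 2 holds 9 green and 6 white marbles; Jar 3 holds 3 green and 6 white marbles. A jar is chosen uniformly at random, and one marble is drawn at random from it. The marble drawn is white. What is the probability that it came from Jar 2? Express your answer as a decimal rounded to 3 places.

Posterior probability ≈ 0.286

Tabulate prior·likelihood by source: [1] prior 0.333333, lik 0.3333, product 0.1111; [2] prior 0.333333, lik 0.4, product 0.1333; [3] prior 0.333333, lik 0.6667, product 0.2222.
Normalizing constant = 0.46667; the posterior for Jar 2 is its product over the sum, 0.1333/0.46667 = 0.286.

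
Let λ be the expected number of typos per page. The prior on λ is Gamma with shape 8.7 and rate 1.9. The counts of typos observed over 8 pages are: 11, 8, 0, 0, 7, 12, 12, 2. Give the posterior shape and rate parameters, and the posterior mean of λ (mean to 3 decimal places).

The Poisson likelihood adds the total count to the shape and the number of exposure periods to the rate. Here ∑xᵢ = 52 and n = 8, so shape 8.7→60.7 and rate 1.9→9.9.
Posterior mean = shape/rate = 60.7/9.9 = 6.131.

Posterior: Gamma(shape=60.7, rate=9.9); mean ≈ 6.131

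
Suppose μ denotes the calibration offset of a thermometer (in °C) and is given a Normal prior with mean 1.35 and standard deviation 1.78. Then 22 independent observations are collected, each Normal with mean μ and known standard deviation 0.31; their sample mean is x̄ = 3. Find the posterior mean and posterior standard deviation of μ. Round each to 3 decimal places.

Prior precision 1/τ₀² = 1/1.78² = 0.315617; data precision n/σ² = 22/0.31² = 228.928.
Posterior precision = 0.315617 + 228.928 = 229.244, giving posterior SD = 1/√229.244 = 0.066.
Posterior mean = (0.315617·1.35 + 228.928·3) / 229.244 = 2.998.

Posterior mean ≈ 2.998; posterior SD ≈ 0.066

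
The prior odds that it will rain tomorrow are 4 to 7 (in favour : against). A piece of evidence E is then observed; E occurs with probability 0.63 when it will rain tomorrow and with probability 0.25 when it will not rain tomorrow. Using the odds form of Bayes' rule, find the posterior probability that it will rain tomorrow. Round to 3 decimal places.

Prior odds = 4/7 = 0.57143.
Likelihood ratio for E = 0.63/0.25 = 2.5200.
Posterior odds = prior odds × LR = 1.4400.
Posterior probability = odds/(1+odds) = 1.4400/2.4400 = 0.590.

Posterior probability ≈ 0.590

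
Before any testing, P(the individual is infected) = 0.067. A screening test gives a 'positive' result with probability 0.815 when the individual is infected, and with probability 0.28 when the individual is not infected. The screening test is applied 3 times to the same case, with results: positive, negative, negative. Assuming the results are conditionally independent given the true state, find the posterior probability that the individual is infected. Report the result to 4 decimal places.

Posterior P(H) ≈ 0.0136

With H the event that the individual is infected, the joint likelihood of the observed sequence is P(data|H) = 0.815·0.185·0.185 = 0.027893 and P(data|¬H) = 0.28·0.72·0.72 = 0.14515.
Bayes: P(H|data) = 0.067·0.027893 / (0.067·0.027893 + 0.933·0.14515) = 0.0018689/0.13730 = 0.0136.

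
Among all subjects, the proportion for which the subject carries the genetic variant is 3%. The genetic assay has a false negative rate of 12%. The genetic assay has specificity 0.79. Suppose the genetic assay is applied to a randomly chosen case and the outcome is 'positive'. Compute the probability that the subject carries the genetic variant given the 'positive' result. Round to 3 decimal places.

Let H be the event that the subject carries the genetic variant. P(H) = 0.03, so P(¬H) = 0.97. With E the 'positive' result, P(E|H) = 0.88 and P(E|¬H) = 0.21.
P(E) = 0.88·0.03 + 0.21·0.97 = 0.026400 + 0.20370 = 0.23010.
By Bayes' theorem, P(H|E) = 0.026400 / 0.23010 = 0.115.

P(H | E) ≈ 0.115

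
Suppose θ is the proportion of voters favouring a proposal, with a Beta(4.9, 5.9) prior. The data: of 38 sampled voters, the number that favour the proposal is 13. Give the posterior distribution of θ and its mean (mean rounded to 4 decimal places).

The binomial likelihood is conjugate to the Beta prior: with 13 successes and 25 failures, the posterior is Beta(4.9+13, 5.9+25) = Beta(17.9, 30.9).
E[θ | data] = 17.9/(17.9+30.9) = 0.3668.

Posterior: Beta(17.9, 30.9); mean ≈ 0.3668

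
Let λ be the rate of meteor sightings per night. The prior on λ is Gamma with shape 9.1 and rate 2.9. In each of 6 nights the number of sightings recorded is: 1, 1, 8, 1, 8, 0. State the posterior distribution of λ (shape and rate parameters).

Posterior: Gamma(shape=28.1, rate=8.9)

Total count ∑xᵢ = 19 over n = 6 nights.
Gamma is conjugate to the Poisson likelihood: posterior is Gamma(shape = 9.1+19 = 28.1, rate = 2.9+6 = 8.9).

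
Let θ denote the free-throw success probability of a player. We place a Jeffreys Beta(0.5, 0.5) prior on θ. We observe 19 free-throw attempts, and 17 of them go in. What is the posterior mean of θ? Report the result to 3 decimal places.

Posterior mean ≈ 0.875

Observing 17 successes and 2 failures updates Beta(0.5, 0.5) by adding the success and failure counts to the two shape parameters: α = 0.5+17 = 17.5, β = 0.5+2 = 2.5.
Posterior mean = α/(α+β) = 17.5/20 = 0.875.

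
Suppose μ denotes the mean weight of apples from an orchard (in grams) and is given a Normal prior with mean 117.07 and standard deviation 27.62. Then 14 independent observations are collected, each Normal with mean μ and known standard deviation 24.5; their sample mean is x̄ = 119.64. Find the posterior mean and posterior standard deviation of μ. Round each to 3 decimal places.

Prior precision 1/τ₀² = 1/27.62² = 0.00131085; data precision n/σ² = 14/24.5² = 0.0233236.
Posterior precision = 0.00131085 + 0.0233236 = 0.0246345, giving posterior SD = 1/√0.0246345 = 6.371.
Posterior mean = (0.00131085·117.07 + 0.0233236·119.64) / 0.0246345 = 119.503.

Posterior mean ≈ 119.503; posterior SD ≈ 6.371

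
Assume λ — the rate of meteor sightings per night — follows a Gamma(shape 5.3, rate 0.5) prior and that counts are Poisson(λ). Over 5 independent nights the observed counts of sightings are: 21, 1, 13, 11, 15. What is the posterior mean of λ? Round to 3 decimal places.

Posterior mean ≈ 12.055

Total count ∑xᵢ = 61 over n = 5 nights.
Gamma is conjugate to the Poisson likelihood: posterior is Gamma(shape = 5.3+61 = 66.3, rate = 0.5+5 = 5.5).
E[λ | data] = 66.3/5.5 = 12.055.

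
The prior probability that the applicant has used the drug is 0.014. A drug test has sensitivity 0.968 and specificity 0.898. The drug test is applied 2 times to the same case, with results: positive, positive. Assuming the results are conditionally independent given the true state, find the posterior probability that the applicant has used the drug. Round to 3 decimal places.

Posterior P(H) ≈ 0.561

With H the event that the applicant has used the drug, the joint likelihood of the observed sequence is P(data|H) = 0.968·0.968 = 0.93702 and P(data|¬H) = 0.102·0.102 = 0.010404.
Bayes: P(H|data) = 0.014·0.93702 / (0.014·0.93702 + 0.986·0.010404) = 0.013118/0.023377 = 0.5612.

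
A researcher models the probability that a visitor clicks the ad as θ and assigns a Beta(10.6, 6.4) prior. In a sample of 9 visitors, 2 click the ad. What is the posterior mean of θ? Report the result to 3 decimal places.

The binomial likelihood is conjugate to the Beta prior: with 2 successes and 7 failures, the posterior is Beta(10.6+2, 6.4+7) = Beta(12.6, 13.4).
Posterior mean = α/(α+β) = 12.6/26 = 0.485.

Posterior mean ≈ 0.485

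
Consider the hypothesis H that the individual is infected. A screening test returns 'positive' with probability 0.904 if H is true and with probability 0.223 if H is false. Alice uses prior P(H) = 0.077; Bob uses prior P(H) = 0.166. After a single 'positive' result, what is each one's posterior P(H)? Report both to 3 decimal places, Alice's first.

Alice: 0.253; Bob: 0.447

P('+'|H) = 0.904, P('+'|¬H) = 0.223.
Alice: numerator 0.904·0.077 = 0.069608; evidence = 0.069608+0.223·0.923 = 0.27544; posterior = 0.253.
Bob: numerator 0.904·0.166 = 0.15006; evidence = 0.15006+0.223·0.834 = 0.33605; posterior = 0.447.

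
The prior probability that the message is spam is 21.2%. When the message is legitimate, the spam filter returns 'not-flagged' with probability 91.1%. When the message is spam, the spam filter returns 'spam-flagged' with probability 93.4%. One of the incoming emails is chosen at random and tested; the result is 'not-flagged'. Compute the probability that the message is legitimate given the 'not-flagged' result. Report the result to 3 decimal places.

P(¬H | E) ≈ 0.981

Let H be the event that the message is spam. P(H) = 0.212, so P(¬H) = 0.788. With E the 'not-flagged' result, P(E|H) = 0.066 and P(E|¬H) = 0.911.
P(E) = 0.066·0.212 + 0.911·0.788 = 0.013992 + 0.71787 = 0.73186.
By Bayes' theorem, P(H|E) = 0.013992 / 0.73186 = 0.019. Hence P(¬H|E) = 1 − 0.019 = 0.981.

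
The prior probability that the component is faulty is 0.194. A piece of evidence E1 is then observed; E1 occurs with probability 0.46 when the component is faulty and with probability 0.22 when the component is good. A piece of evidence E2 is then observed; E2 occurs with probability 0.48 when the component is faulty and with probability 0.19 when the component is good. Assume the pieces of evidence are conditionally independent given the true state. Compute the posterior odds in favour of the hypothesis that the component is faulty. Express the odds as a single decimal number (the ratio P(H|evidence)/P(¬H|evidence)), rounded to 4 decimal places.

Prior odds = 0.194/(1−0.194) = 0.24069. In log-odds, ln(0.24069) = -1.4242.
Add log likelihood ratios: ln(2.0909) + ln(2.5263) = 1.6644.
Posterior log-odds = 0.24014, so posterior odds = exp(0.24014) = 1.2714.

Posterior odds ≈ 1.2714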